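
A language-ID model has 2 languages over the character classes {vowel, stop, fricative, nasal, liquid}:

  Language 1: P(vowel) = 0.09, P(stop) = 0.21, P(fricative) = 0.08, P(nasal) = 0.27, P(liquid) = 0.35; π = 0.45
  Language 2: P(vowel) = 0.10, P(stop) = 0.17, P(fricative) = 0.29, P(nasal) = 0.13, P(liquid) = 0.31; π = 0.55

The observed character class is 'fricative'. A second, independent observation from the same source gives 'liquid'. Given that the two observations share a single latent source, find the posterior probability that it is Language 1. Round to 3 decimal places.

0.203

By Bayes' theorem, P(k | x) = w_k f_k(x) / Σ_j w_j f_j(x).
Since both observations come from the same component, the likelihood for component k is f_k(x₁)·f_k(x₂).
  p_1 = [0.08] × [0.35] = 0.028
  p_2 = [0.29] × [0.31] = 0.0899
Multiply by the mixture weights:
  w_1·p_1 = 0.45 × 0.028 = 0.0126
  w_2·p_2 = 0.55 × 0.0899 = 0.049445
Evidence: 0.0126 + 0.049445 = 0.062045
Responsibility of Language 1: 0.0126 / 0.062045 ≈ 0.203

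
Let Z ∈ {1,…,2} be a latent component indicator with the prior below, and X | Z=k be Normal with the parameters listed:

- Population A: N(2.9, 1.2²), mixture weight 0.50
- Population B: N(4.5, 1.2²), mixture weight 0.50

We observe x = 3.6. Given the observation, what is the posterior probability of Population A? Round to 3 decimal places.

0.528

The responsibility of component k is π_k f_k(x) divided by Σ_j π_j f_j(x).
Evaluate each component's likelihood at the observed value:
  L_A = (1/(1.2·√(2π)))·exp(−(3.6−2.9)²/(2·1.2²)) = 0.332452·exp(-0.17014) = 0.280439
  L_B = (1/(1.2·√(2π)))·exp(−(3.6−4.5)²/(2·1.2²)) = 0.332452·exp(-0.28125) = 0.250948
Unnormalised posteriors:
  π_A·L_A = 0.50 × 0.280439 = 0.14022
  π_B·L_B = 0.50 × 0.250948 = 0.125474
Normaliser: 0.14022 + 0.125474 = 0.265693
Responsibility of Population A: 0.14022 / 0.265693 ≈ 0.528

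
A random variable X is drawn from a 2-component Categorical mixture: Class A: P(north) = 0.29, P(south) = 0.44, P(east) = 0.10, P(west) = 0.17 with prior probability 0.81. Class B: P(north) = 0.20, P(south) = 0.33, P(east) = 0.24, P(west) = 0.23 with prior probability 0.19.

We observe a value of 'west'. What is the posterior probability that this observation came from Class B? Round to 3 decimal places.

The responsibility of component k is P(Z=k) f_k(x) divided by Σ_j P(Z=j) f_j(x).
Evaluate each component's likelihood at the observed value:
  f_A = 0.17
  f_B = 0.23
Prior × likelihood for each component:
  P(Z=A)·f_A = 0.81 × 0.17 = 0.1377
  P(Z=B)·f_B = 0.19 × 0.23 = 0.0437
Denominator: 0.1377 + 0.0437 = 0.1814
So the posterior for Class B is 0.0437 / 0.1814 ≈ 0.241.

0.241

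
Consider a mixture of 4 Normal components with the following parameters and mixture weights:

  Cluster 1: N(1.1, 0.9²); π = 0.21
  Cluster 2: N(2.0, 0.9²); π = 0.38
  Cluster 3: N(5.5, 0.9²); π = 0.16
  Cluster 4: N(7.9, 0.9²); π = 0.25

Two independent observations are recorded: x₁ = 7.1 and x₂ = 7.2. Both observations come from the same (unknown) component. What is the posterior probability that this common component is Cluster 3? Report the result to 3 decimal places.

0.043

P(component k | x) = w_k·f_k(x) / marginal(x), where marginal(x) = Σ_j w_j·f_j(x).
Since both observations come from the same component, the likelihood for component k is f_k(x₁)·f_k(x₂).
  L_1 = [9.901e-11] × [4.69136e-11] = 4.64491e-21
  L_2 = [4.71877e-08] × [2.49864e-08] = 1.17905e-15
  L_3 = [0.0912799] × [0.0744574] = 0.00679646
  L_4 = [0.298603] × [0.327572] = 0.0978141
Weight by the priors:
  w_1·L_1 = 0.21 × 4.64491e-21 = 9.75432e-22
  w_2·L_2 = 0.38 × 1.17905e-15 = 4.48038e-16
  w_3·L_3 = 0.16 × 0.00679646 = 0.00108743
  w_4·L_4 = 0.25 × 0.0978141 = 0.0244535
Sum: 9.75432e-22 + 4.48038e-16 + 0.00108743 + 0.0244535 = 0.0255409
So the posterior for Cluster 3 is 0.00108743 / 0.0255409 ≈ 0.043.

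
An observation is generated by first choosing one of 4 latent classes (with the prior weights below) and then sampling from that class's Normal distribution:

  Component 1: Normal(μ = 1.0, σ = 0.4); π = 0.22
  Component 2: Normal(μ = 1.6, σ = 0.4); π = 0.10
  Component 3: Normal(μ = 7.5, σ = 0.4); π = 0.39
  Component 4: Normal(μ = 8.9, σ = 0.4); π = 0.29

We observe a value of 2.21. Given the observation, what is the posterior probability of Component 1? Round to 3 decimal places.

0.068

Posterior ∝ prior × likelihood, so P(k | x) ∝ π_k f_k(x); normalise over all components.
Component likelihoods at x = 2.21:
  p_1 = 0.0102758
  p_2 = 0.311779
  p_3 = 1.04631e-38
  p_4 = 1.80802e-61
Multiply by the mixture weights:
  π_1·p_1 = 0.22 × 0.0102758 = 0.00226068
  π_2·p_2 = 0.10 × 0.311779 = 0.0311779
  π_3·p_3 = 0.39 × 1.04631e-38 = 4.08062e-39
  π_4·p_4 = 0.29 × 1.80802e-61 = 5.24325e-62
Marginal: 0.00226068 + 0.0311779 + 4.08062e-39 + 5.24325e-62 = 0.0334386
P(Component 1 | the observation) ≈ 0.068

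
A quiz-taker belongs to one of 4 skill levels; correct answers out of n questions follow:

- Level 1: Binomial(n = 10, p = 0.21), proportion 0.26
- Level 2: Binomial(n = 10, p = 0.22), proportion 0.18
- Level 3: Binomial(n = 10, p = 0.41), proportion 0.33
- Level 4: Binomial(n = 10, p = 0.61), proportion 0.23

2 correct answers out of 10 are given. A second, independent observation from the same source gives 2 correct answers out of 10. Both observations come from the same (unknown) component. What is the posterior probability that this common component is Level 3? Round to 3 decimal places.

By Bayes' theorem, P(k | x) = π_k f_k(x) / Σ_j π_j f_j(x).
Since both observations come from the same component, the likelihood for component k is f_k(x₁)·f_k(x₂).
  L_1 = [0.30107] × [0.30107] = 0.0906433
  L_2 = [0.298411] × [0.298411] = 0.0890491
  L_3 = [0.11107] × [0.11107] = 0.0123365
  L_4 = [0.00896167] × [0.00896167] = 8.03116e-05
Multiply by the mixture weights:
  π_1·L_1 = 0.26 × 0.0906433 = 0.0235673
  π_2·L_2 = 0.18 × 0.0890491 = 0.0160288
  π_3·L_3 = 0.33 × 0.0123365 = 0.00407105
  π_4·L_4 = 0.23 × 8.03116e-05 = 1.84717e-05
Normaliser: 0.0235673 + 0.0160288 + 0.00407105 + 1.84717e-05 = 0.0436856
P(Level 3 | x₁, x₂) = 0.00407105 / 0.0436856 ≈ 0.093

0.093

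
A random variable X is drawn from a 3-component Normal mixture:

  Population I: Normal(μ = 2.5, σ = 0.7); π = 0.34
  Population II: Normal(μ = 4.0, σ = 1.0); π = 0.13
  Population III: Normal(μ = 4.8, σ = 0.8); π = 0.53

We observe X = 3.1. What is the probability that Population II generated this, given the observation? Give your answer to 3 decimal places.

0.176

Apply Bayes' rule: the posterior for each component is proportional to its prior times its likelihood at x.
Normal densities:
  p_I = (1/(0.7·√(2π)))·exp(−(3.1−2.5)²/(2·0.7²)) = 0.569918·exp(-0.36735) = 0.394707
  p_II = (1/(1.0·√(2π)))·exp(−(3.1−4.0)²/(2·1.0²)) = 0.398942·exp(-0.40500) = 0.266085
  p_III = (1/(0.8·√(2π)))·exp(−(3.1−4.8)²/(2·0.8²)) = 0.498678·exp(-2.25781) = 0.0521512
Unnormalised posteriors:
  P(Z=I)·p_I = 0.34 × 0.394707 = 0.134201
  P(Z=II)·p_II = 0.13 × 0.266085 = 0.0345911
  P(Z=III)·p_III = 0.53 × 0.0521512 = 0.0276402
Evidence: 0.134201 + 0.0345911 + 0.0276402 = 0.196432
So the posterior for Population II is 0.0345911 / 0.196432 ≈ 0.176.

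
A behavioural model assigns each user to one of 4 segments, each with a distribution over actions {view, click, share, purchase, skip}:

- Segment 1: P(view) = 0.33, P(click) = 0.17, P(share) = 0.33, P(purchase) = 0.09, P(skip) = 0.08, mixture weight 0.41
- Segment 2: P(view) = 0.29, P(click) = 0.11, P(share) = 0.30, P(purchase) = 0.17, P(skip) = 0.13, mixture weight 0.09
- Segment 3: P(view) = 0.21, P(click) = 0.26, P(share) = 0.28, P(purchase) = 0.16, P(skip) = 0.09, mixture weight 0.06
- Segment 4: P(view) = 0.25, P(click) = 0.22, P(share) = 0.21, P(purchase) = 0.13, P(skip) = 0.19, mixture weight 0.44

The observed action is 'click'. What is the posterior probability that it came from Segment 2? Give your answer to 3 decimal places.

0.052

Posterior ∝ prior × likelihood, so P(k | x) ∝ w_k f_k(x); normalise over all components.
Component likelihoods at x = 'click':
  p_1 = 0.17
  p_2 = 0.11
  p_3 = 0.26
  p_4 = 0.22
Weight by the priors:
  w_1·p_1 = 0.41 × 0.17 = 0.0697
  w_2·p_2 = 0.09 × 0.11 = 0.0099
  w_3·p_3 = 0.06 × 0.26 = 0.0156
  w_4·p_4 = 0.44 × 0.22 = 0.0968
Normaliser: 0.0697 + 0.0099 + 0.0156 + 0.0968 = 0.192
So the posterior for Segment 2 is 0.0099 / 0.192 ≈ 0.052.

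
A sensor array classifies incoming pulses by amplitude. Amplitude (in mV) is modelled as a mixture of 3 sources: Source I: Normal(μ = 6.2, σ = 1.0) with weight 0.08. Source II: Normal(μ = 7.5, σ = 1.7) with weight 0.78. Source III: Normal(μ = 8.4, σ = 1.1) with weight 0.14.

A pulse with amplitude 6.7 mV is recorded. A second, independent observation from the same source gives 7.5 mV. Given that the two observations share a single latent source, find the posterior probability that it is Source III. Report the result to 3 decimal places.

0.084

Posterior ∝ prior × likelihood, so P(k | x) ∝ P(Z=k) f_k(x); normalise over all components.
Since both observations come from the same component, the likelihood for component k is f_k(x₁)·f_k(x₂).
  p_I = [0.352065] × [0.171369] = 0.0603329
  p_II = [0.210074] × [0.234672] = 0.0492986
  p_III = [0.109869] × [0.25951] = 0.0285122
Weight by the priors:
  P(Z=I)·p_I = 0.08 × 0.0603329 = 0.00482664
  P(Z=II)·p_II = 0.78 × 0.0492986 = 0.0384529
  P(Z=III)·p_III = 0.14 × 0.0285122 = 0.00399171
Marginal: 0.00482664 + 0.0384529 + 0.00399171 = 0.0472712
Responsibility of Source III: 0.00399171 / 0.0472712 ≈ 0.084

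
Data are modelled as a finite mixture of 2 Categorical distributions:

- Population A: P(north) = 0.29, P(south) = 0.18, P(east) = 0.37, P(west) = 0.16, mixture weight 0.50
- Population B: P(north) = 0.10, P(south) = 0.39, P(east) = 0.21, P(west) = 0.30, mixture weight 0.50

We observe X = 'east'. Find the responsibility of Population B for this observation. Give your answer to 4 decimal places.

0.3621

The responsibility of component k is π_k f_k(x) divided by Σ_j π_j f_j(x).
Evaluate each component's likelihood at the observed value:
  f_A = 0.37
  f_B = 0.21
Unnormalised posteriors:
  π_A·f_A = 0.50 × 0.37 = 0.185
  π_B·f_B = 0.50 × 0.21 = 0.105
Sum: 0.185 + 0.105 = 0.29
P(Population B | x) = 0.105 / 0.29 ≈ 0.3621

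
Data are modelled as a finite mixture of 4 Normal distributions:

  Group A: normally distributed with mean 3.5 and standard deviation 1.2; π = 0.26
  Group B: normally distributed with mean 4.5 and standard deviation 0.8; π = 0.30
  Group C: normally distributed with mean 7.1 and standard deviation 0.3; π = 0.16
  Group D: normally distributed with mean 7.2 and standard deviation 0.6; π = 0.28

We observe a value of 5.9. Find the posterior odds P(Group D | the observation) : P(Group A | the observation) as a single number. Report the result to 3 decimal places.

The posterior odds equal the prior odds times the likelihood ratio: (P(Z=i)/P(Z=j))·(f_i(x)/f_j(x)).
Normal densities:
  L_A = 0.0449925
  L_B = 0.107847
  L_C = 0.000446101
  L_D = 0.0635877
Odds = (0.28/0.26) × (0.0635877/0.0449925) = 1.07692 × 1.4133 ≈ 1.522

1.522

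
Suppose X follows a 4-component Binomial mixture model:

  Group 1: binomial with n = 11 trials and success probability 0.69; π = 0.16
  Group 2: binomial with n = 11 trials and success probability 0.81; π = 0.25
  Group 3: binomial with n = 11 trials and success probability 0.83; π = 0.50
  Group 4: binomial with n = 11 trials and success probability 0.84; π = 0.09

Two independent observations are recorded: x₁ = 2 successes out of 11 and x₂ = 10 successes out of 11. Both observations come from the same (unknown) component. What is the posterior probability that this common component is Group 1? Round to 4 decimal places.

The responsibility of component k is P(Z=k) f_k(x) divided by Σ_j P(Z=j) f_j(x).
Since both observations come from the same component, the likelihood for component k is f_k(x₁)·f_k(x₂).
  p_1 = [C(11,2)·0.69^2·0.31^9 = 55·0.4761·2.64396e-05 = 0.000692335] × [0.0834152] = 5.77513e-05
  p_2 = [C(11,2)·0.81^2·0.19^9 = 55·0.6561·3.22688e-07 = 1.16443e-05] × [0.254095] = 2.95877e-06
  p_3 = [C(11,2)·0.83^2·0.17^9 = 55·0.6889·1.18588e-07 = 4.49324e-06] × [0.29015] = 1.30371e-06
  p_4 = [C(11,2)·0.84^2·0.16^9 = 55·0.7056·6.87195e-08 = 2.66687e-06] × [0.307826] = 8.20931e-07
Unnormalised posteriors:
  P(Z=1)·p_1 = 0.16 × 5.77513e-05 = 9.2402e-06
  P(Z=2)·p_2 = 0.25 × 2.95877e-06 = 7.39693e-07
  P(Z=3)·p_3 = 0.50 × 1.30371e-06 = 6.51856e-07
  P(Z=4)·p_4 = 0.09 × 8.20931e-07 = 7.38838e-08
Sum: 9.2402e-06 + 7.39693e-07 + 6.51856e-07 + 7.38838e-08 = 1.07056e-05
Responsibility of Group 1: 9.2402e-06 / 1.07056e-05 ≈ 0.8631

0.8631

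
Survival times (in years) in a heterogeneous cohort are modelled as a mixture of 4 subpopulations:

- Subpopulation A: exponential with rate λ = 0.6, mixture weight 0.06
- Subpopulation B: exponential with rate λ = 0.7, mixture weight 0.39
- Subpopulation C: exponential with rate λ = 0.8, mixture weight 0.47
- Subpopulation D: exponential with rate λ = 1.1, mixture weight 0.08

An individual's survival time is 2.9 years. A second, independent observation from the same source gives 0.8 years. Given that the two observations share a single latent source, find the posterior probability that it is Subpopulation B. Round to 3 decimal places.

P(component k | x) = π_k·f_k(x) / marginal(x), where marginal(x) = Σ_j π_j·f_j(x).
Since both observations come from the same component, the likelihood for component k is f_k(x₁)·f_k(x₂).
  p_A = [0.105312] × [0.37127] = 0.0390993
  p_B = [0.0919349] × [0.399846] = 0.0367598
  p_C = [0.0786189] × [0.421834] = 0.0331641
  p_D = [0.0452891] × [0.456261] = 0.0206636
Weight by the priors:
  π_A·p_A = 0.06 × 0.0390993 = 0.00234596
  π_B·p_B = 0.39 × 0.0367598 = 0.0143363
  π_C·p_C = 0.47 × 0.0331641 = 0.0155871
  π_D·p_D = 0.08 × 0.0206636 = 0.00165309
Sum: 0.00234596 + 0.0143363 + 0.0155871 + 0.00165309 = 0.0339225
Responsibility of Subpopulation B: 0.0143363 / 0.0339225 ≈ 0.423

0.423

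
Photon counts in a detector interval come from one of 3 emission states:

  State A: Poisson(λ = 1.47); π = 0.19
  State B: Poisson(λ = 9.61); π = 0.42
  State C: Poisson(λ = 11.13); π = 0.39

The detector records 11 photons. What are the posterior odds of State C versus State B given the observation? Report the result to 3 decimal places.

1.021

The posterior odds equal the prior odds times the likelihood ratio: (P(Z=i)/P(Z=j))·(f_i(x)/f_j(x)).
Poisson probabilities:
  L_A = 3.98953e-07
  L_B = 0.108451
  L_C = 0.119287
Odds = (0.39/0.42) × (0.119287/0.108451) = 0.928571 × 1.09992 ≈ 1.021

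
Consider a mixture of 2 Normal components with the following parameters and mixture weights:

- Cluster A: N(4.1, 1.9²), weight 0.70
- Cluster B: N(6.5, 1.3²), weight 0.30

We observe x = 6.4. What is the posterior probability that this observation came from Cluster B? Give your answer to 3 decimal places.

0.565

Posterior ∝ prior × likelihood, so P(k | x) ∝ P(Z=k) f_k(x); normalise over all components.
Normal densities:
  f_A = 0.100915
  f_B = 0.305972
Weight by the priors:
  P(Z=A)·f_A = 0.70 × 0.100915 = 0.0706403
  P(Z=B)·f_B = 0.30 × 0.305972 = 0.0917916
Normaliser: 0.0706403 + 0.0917916 = 0.162432
P(Cluster B | x) = 0.0917916 / 0.162432 ≈ 0.565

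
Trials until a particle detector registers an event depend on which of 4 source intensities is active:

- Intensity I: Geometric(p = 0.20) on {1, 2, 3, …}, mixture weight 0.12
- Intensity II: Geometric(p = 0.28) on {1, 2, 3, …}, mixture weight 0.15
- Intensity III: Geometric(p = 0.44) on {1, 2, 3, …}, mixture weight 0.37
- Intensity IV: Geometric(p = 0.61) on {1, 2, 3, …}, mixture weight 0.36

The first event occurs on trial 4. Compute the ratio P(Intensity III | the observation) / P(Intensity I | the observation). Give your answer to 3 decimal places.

2.327

Only the two components matter; the odds are (P(Z=i) f_i(x)) / (P(Z=j) f_j(x)).
Geometric probabilities:
  L_I = 0.1024
  L_II = 0.104509
  L_III = 0.077271
  L_IV = 0.0361846
Posterior odds = (P(Z=III)·L_III) / (P(Z=I)·L_I) = (0.37·0.077271) / (0.12·0.1024) = 0.0285903 / 0.012288 ≈ 2.327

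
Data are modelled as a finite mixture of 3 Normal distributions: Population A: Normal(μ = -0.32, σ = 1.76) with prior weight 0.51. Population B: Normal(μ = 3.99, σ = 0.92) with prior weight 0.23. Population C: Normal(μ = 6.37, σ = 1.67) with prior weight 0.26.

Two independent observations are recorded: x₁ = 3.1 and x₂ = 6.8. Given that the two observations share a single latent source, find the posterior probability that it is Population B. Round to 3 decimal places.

The responsibility of component k is π_k f_k(x) divided by Σ_j π_j f_j(x).
Since both observations come from the same component, the likelihood for component k is f_k(x₁)·f_k(x₂).
  f_A = [0.034313] × [6.3333e-05] = 2.17315e-06
  f_B = [0.271585] × [0.00408646] = 0.00110982
  f_C = [0.0351262] × [0.231098] = 0.00811761
Unnormalised posteriors:
  π_A·f_A = 0.51 × 2.17315e-06 = 1.10831e-06
  π_B·f_B = 0.23 × 0.00110982 = 0.000255259
  π_C·f_C = 0.26 × 0.00811761 = 0.00211058
Evidence: 1.10831e-06 + 0.000255259 + 0.00211058 = 0.00236695
P(Population B | x₁,x₂) = 0.000255259 / 0.00236695 ≈ 0.108

0.108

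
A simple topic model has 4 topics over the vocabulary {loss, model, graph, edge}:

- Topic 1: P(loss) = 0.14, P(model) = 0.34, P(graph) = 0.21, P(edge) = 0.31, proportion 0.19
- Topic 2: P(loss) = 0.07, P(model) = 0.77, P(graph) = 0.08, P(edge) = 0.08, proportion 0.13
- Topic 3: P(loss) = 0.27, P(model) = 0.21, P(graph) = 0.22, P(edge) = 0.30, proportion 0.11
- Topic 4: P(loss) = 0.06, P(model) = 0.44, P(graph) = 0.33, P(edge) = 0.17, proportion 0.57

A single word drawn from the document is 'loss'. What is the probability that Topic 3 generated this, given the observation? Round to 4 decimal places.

0.2982

The responsibility of component k is P(Z=k) f_k(x) divided by Σ_j P(Z=j) f_j(x).
Component likelihoods at x = 'loss':
  p_1 = P(loss | comp) = 0.14
  p_2 = P(loss | comp) = 0.07
  p_3 = P(loss | comp) = 0.27
  p_4 = P(loss | comp) = 0.06
Unnormalised posteriors:
  P(Z=1)·p_1 = 0.19 × 0.14 = 0.0266
  P(Z=2)·p_2 = 0.13 × 0.07 = 0.0091
  P(Z=3)·p_3 = 0.11 × 0.27 = 0.0297
  P(Z=4)·p_4 = 0.57 × 0.06 = 0.0342
Sum: 0.0266 + 0.0091 + 0.0297 + 0.0342 = 0.0996
So the posterior for Topic 3 is 0.0297 / 0.0996 ≈ 0.2982.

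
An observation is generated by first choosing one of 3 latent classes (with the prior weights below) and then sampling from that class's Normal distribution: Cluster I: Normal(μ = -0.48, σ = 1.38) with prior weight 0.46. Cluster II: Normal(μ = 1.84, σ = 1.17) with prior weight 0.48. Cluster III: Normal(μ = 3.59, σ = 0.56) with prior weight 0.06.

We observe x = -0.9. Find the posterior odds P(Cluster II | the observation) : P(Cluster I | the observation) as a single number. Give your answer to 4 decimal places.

0.0831

Posterior odds = (w_i f_i(x)) / (w_j f_j(x)); the normalising sum cancels.
Component likelihoods at x = -0.9:
  f_I = (1/(1.38·√(2π)))·exp(−(-0.9−-0.48)²/(2·1.38²)) = 0.289089·exp(-0.04631) = 0.276005
  f_II = (1/(1.17·√(2π)))·exp(−(-0.9−1.84)²/(2·1.17²)) = 0.340976·exp(-2.74220) = 0.0219685
  f_III = (1/(0.56·√(2π)))·exp(−(-0.9−3.59)²/(2·0.56²)) = 0.712397·exp(-32.14302) = 7.81965e-15
0.0105449 / 0.126962 ≈ 0.0831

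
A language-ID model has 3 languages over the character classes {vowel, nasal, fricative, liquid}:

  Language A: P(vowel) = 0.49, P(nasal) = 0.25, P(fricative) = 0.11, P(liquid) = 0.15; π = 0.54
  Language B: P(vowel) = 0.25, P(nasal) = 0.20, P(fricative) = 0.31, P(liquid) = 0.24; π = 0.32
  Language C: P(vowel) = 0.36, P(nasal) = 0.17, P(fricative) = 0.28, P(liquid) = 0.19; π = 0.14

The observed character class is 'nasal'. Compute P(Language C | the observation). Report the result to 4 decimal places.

0.1068

Apply Bayes' rule: the posterior for each component is proportional to its prior times its likelihood at x.
Evaluate each component's likelihood at the observed value:
  f_A = 0.25
  f_B = 0.2
  f_C = 0.17
Unnormalised posteriors:
  w_A·f_A = 0.54 × 0.25 = 0.135
  w_B·f_B = 0.32 × 0.2 = 0.064
  w_C·f_C = 0.14 × 0.17 = 0.0238
Marginal: 0.135 + 0.064 + 0.0238 = 0.2228
P(Language C | the observation) = 0.0238 / 0.2228 ≈ 0.1068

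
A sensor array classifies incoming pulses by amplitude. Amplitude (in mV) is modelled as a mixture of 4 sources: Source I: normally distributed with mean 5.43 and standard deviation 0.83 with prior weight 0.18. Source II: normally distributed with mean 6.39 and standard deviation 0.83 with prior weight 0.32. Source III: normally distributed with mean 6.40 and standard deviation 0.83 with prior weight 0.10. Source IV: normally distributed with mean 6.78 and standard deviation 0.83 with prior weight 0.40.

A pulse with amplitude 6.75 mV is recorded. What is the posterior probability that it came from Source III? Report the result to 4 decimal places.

0.1098

The responsibility of component k is π_k f_k(x) divided by Σ_j π_j f_j(x).
Component likelihoods at x = 6.75 mV:
  L_I = 0.13571
  L_II = 0.437503
  L_III = 0.439763
  L_IV = 0.480339
Multiply by the mixture weights:
  π_I·L_I = 0.18 × 0.13571 = 0.0244278
  π_II·L_II = 0.32 × 0.437503 = 0.140001
  π_III·L_III = 0.10 × 0.439763 = 0.0439763
  π_IV·L_IV = 0.40 × 0.480339 = 0.192136
Normaliser: 0.0244278 + 0.140001 + 0.0439763 + 0.192136 = 0.400541
P(Source III | data) ≈ 0.1098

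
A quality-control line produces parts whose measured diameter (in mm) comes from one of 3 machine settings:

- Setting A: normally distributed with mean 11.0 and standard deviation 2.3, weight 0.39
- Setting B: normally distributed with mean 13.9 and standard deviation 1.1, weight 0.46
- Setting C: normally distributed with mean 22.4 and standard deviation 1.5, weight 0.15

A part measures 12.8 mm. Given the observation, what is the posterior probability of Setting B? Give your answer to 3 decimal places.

0.670

By Bayes' theorem, P(k | x) = π_k f_k(x) / Σ_j π_j f_j(x).
Normal densities:
  p_A = (1/(2.3·√(2π)))·exp(−(12.8−11.0)²/(2·2.3²)) = 0.173453·exp(-0.30624) = 0.127698
  p_B = (1/(1.1·√(2π)))·exp(−(12.8−13.9)²/(2·1.1²)) = 0.362675·exp(-0.50000) = 0.219973
  p_C = (1/(1.5·√(2π)))·exp(−(12.8−22.4)²/(2·1.5²)) = 0.265962·exp(-20.48000) = 3.39209e-10
Multiply by the mixture weights:
  π_A·p_A = 0.39 × 0.127698 = 0.0498023
  π_B·p_B = 0.46 × 0.219973 = 0.101188
  π_C·p_C = 0.15 × 3.39209e-10 = 5.08814e-11
Denominator: 0.0498023 + 0.101188 + 5.08814e-11 = 0.15099
So the posterior for Setting B is 0.101188 / 0.15099 ≈ 0.670.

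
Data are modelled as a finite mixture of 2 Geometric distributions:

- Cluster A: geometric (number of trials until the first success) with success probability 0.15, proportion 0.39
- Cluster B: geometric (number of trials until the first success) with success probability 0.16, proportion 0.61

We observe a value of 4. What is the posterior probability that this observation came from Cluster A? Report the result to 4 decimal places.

0.3831

Posterior ∝ prior × likelihood, so P(k | x) ∝ w_k f_k(x); normalise over all components.
Component likelihoods at x = 4:
  f_A = 0.15·(1−0.15)^3 = 0.15·0.614125 = 0.0921187
  f_B = 0.16·(1−0.16)^3 = 0.16·0.592704 = 0.0948326
Weight by the priors:
  w_A·f_A = 0.39 × 0.0921187 = 0.0359263
  w_B·f_B = 0.61 × 0.0948326 = 0.0578479
Sum: 0.0359263 + 0.0578479 = 0.0937742
Responsibility of Cluster A: 0.0359263 / 0.0937742 ≈ 0.3831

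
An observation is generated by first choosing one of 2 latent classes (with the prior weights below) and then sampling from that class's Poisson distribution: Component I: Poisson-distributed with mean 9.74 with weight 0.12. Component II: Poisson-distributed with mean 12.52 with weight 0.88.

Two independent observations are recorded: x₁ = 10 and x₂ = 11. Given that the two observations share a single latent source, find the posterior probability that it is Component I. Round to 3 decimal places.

By Bayes' theorem, P(k | x) = w_k f_k(x) / Σ_j w_j f_j(x).
Since both observations come from the same component, the likelihood for component k is f_k(x₁)·f_k(x₂).
  L_I = [e^(−9.74)·9.74^10/10! = 0.12468] × [0.110399] = 0.0137646
  L_II = [e^(−12.52)·12.52^10/10! = 0.0952606] × [0.108424] = 0.0103285
Unnormalised posteriors:
  w_I·L_I = 0.12 × 0.0137646 = 0.00165175
  w_II·L_II = 0.88 × 0.0103285 = 0.0090891
Sum: 0.00165175 + 0.0090891 = 0.0107409
Responsibility of Component I: 0.00165175 / 0.0107409 ≈ 0.154

0.154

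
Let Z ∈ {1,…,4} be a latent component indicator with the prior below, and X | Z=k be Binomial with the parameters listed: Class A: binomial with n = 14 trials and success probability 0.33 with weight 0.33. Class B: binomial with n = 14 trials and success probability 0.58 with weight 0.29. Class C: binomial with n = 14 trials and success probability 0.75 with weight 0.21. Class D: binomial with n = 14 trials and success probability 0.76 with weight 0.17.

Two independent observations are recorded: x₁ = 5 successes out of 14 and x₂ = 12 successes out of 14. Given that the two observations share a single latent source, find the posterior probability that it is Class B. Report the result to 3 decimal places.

Posterior ∝ prior × likelihood, so P(k | x) ∝ π_k f_k(x); normalise over all components.
Since both observations come from the same component, the likelihood for component k is f_k(x₁)·f_k(x₂).
  p_A = [0.213161] × [6.81331e-05] = 1.45233e-05
  p_B = [0.0534377] × [0.0232635] = 0.00124315
  p_C = [0.0018123] × [0.180159] = 0.000326503
  p_D = [0.00134101] × [0.194638] = 0.000261012
Prior × likelihood for each component:
  π_A·p_A = 0.33 × 1.45233e-05 = 4.79269e-06
  π_B·p_B = 0.29 × 0.00124315 = 0.000360514
  π_C·p_C = 0.21 × 0.000326503 = 6.85656e-05
  π_D·p_D = 0.17 × 0.000261012 = 4.4372e-05
Marginal: 4.79269e-06 + 0.000360514 + 6.85656e-05 + 4.4372e-05 = 0.000478244
P(Class B | x₁,x₂) = 0.000360514 / 0.000478244 ≈ 0.754

0.754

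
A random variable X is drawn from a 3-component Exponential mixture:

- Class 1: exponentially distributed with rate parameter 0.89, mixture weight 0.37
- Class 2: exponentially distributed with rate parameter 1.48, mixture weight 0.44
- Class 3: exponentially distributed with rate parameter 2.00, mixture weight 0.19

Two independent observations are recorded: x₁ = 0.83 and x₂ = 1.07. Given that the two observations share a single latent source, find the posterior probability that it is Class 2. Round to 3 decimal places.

0.449

By Bayes' theorem, P(k | x) = π_k f_k(x) / Σ_j π_j f_j(x).
Since both observations come from the same component, the likelihood for component k is f_k(x₁)·f_k(x₂).
  L_1 = [0.425184] × [0.343409] = 0.146012
  L_2 = [0.433286] × [0.303748] = 0.13161
  L_3 = [0.380278] × [0.23531] = 0.0894831
Multiply by the mixture weights:
  π_1·L_1 = 0.37 × 0.146012 = 0.0540244
  π_2·L_2 = 0.44 × 0.13161 = 0.0579082
  π_3·L_3 = 0.19 × 0.0894831 = 0.0170018
Marginal: 0.0540244 + 0.0579082 + 0.0170018 = 0.128934
Responsibility of Class 2: 0.0579082 / 0.128934 ≈ 0.449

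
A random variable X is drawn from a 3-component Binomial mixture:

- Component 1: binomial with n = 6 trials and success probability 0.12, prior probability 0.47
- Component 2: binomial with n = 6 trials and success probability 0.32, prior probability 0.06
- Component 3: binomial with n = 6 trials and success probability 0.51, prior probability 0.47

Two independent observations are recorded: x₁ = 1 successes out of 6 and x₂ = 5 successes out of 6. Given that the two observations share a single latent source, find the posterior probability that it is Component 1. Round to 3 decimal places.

0.005

P(component k | x) = π_k·f_k(x) / marginal(x), where marginal(x) = Σ_j π_j·f_j(x).
Since both observations come from the same component, the likelihood for component k is f_k(x₁)·f_k(x₂).
  L_1 = [0.379967] × [0.000131383] = 4.99213e-05
  L_2 = [0.279155] × [0.0136902] = 0.00382169
  L_3 = [0.0864374] × [0.101437] = 0.00876799
Weight by the priors:
  π_1·L_1 = 0.47 × 4.99213e-05 = 2.3463e-05
  π_2·L_2 = 0.06 × 0.00382169 = 0.000229302
  π_3·L_3 = 0.47 × 0.00876799 = 0.00412096
Marginal: 2.3463e-05 + 0.000229302 + 0.00412096 = 0.00437372
P(Component 1 | x) = 2.3463e-05 / 0.00437372 ≈ 0.005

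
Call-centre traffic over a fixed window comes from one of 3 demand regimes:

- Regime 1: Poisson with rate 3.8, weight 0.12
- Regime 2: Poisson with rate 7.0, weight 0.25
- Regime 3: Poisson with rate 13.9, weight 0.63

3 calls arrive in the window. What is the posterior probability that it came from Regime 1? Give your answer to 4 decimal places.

0.6488

Posterior ∝ prior × likelihood, so P(k | x) ∝ π_k f_k(x); normalise over all components.
Component likelihoods at x = 3 calls:
  p_1 = 0.204588
  p_2 = 0.0521293
  p_3 = 0.000411339
Prior × likelihood for each component:
  π_1·p_1 = 0.12 × 0.204588 = 0.0245506
  π_2·p_2 = 0.25 × 0.0521293 = 0.0130323
  π_3·p_3 = 0.63 × 0.000411339 = 0.000259144
Evidence: 0.0245506 + 0.0130323 + 0.000259144 = 0.037842
P(Regime 1 | the observation) = 0.0245506 / 0.037842 ≈ 0.6488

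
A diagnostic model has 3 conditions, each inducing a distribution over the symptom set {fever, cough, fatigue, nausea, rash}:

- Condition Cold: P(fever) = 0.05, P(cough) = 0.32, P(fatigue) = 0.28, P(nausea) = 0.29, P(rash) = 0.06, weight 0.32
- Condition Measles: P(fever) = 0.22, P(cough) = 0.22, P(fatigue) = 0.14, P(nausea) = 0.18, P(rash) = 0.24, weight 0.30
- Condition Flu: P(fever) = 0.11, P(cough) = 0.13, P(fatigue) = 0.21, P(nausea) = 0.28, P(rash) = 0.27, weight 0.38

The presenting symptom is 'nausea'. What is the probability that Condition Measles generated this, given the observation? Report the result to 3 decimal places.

0.213

By Bayes' theorem, P(k | x) = P(Z=k) f_k(x) / Σ_j P(Z=j) f_j(x).
Categorical probabilities:
  f_Cold = P(nausea | comp) = 0.29
  f_Measles = P(nausea | comp) = 0.18
  f_Flu = P(nausea | comp) = 0.28
Weight by the priors:
  P(Z=Cold)·f_Cold = 0.32 × 0.29 = 0.0928
  P(Z=Measles)·f_Measles = 0.30 × 0.18 = 0.054
  P(Z=Flu)·f_Flu = 0.38 × 0.28 = 0.1064
Normaliser: 0.0928 + 0.054 + 0.1064 = 0.2532
P(Condition Measles | data) = 0.054 / 0.2532 ≈ 0.213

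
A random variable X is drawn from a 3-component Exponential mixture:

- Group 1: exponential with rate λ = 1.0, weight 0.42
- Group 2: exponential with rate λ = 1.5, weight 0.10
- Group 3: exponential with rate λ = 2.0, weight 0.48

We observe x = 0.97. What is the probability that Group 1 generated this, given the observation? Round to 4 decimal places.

Posterior ∝ prior × likelihood, so P(k | x) ∝ w_k f_k(x); normalise over all components.
Component likelihoods at x = 0.97:
  L_1 = 0.379083
  L_2 = 0.350101
  L_3 = 0.287408
Weight by the priors:
  w_1·L_1 = 0.42 × 0.379083 = 0.159215
  w_2·L_2 = 0.10 × 0.350101 = 0.0350101
  w_3·L_3 = 0.48 × 0.287408 = 0.137956
Marginal: 0.159215 + 0.0350101 + 0.137956 = 0.332181
P(Group 1 | data) ≈ 0.4793

0.4793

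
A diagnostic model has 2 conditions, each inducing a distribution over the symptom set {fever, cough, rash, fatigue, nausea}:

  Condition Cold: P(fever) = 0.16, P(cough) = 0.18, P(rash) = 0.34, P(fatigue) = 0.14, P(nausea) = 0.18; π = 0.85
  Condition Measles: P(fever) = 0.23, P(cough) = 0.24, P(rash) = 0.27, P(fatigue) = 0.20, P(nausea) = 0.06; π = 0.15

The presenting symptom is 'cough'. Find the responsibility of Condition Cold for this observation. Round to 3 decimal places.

The responsibility of component k is π_k f_k(x) divided by Σ_j π_j f_j(x).
Evaluate each component's likelihood at the observed value:
  f_Cold = 0.18
  f_Measles = 0.24
Prior × likelihood for each component:
  π_Cold·f_Cold = 0.85 × 0.18 = 0.153
  π_Measles·f_Measles = 0.15 × 0.24 = 0.036
Denominator: 0.153 + 0.036 = 0.189
So the posterior for Condition Cold is 0.153 / 0.189 ≈ 0.810.

0.810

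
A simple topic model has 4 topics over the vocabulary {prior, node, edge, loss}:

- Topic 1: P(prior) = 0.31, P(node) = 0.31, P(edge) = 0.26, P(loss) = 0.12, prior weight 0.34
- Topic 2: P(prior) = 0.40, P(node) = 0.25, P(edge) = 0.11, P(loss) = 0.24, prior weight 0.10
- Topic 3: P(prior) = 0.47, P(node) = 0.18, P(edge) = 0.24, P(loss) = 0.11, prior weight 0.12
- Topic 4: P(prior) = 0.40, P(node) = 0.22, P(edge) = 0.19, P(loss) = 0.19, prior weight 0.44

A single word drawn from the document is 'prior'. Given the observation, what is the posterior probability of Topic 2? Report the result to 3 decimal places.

Apply Bayes' rule: the posterior for each component is proportional to its prior times its likelihood at x.
Evaluate each component's likelihood at the observed value:
  p_1 = P(prior | comp) = 0.31
  p_2 = P(prior | comp) = 0.40
  p_3 = P(prior | comp) = 0.47
  p_4 = P(prior | comp) = 0.40
Weight by the priors:
  w_1·p_1 = 0.34 × 0.31 = 0.1054
  w_2·p_2 = 0.10 × 0.4 = 0.04
  w_3·p_3 = 0.12 × 0.47 = 0.0564
  w_4·p_4 = 0.44 × 0.4 = 0.176
Marginal: 0.1054 + 0.04 + 0.0564 + 0.176 = 0.3778
P(Topic 2 | x) = 0.04 / 0.3778 ≈ 0.106

0.106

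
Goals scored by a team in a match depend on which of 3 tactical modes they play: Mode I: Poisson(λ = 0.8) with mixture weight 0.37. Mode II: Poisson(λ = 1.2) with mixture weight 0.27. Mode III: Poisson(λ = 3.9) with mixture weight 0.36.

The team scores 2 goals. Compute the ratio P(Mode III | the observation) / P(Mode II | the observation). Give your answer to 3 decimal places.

0.946

Posterior odds = (w_i f_i(x)) / (w_j f_j(x)); the normalising sum cancels.
Component likelihoods at x = 2 goals:
  p_I = 0.143785
  p_II = 0.21686
  p_III = 0.15394
Posterior odds = (w_III·p_III) / (w_II·p_II) = (0.36·0.15394) / (0.27·0.21686) = 0.0554183 / 0.0585522 ≈ 0.946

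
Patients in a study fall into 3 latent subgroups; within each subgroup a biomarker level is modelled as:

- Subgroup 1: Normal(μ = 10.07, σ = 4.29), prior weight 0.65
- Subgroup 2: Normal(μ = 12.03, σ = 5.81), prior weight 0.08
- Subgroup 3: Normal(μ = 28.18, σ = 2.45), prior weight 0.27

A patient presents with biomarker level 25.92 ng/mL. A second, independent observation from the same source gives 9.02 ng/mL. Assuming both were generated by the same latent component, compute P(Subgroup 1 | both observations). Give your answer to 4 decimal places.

The responsibility of component k is P(Z=k) f_k(x) divided by Σ_j P(Z=j) f_j(x).
Since both observations come from the same component, the likelihood for component k is f_k(x₁)·f_k(x₂).
  L_1 = [0.000100999] × [0.0902494] = 9.11508e-06
  L_2 = [0.00394126] × [0.0600415] = 0.000236639
  L_3 = [0.106407] × [8.53656e-15] = 9.08351e-16
Prior × likelihood for each component:
  P(Z=1)·L_1 = 0.65 × 9.11508e-06 = 5.9248e-06
  P(Z=2)·L_2 = 0.08 × 0.000236639 = 1.89311e-05
  P(Z=3)·L_3 = 0.27 × 9.08351e-16 = 2.45255e-16
Marginal: 5.9248e-06 + 1.89311e-05 + 2.45255e-16 = 2.48559e-05
P(Subgroup 1 | x₁,x₂) = 5.9248e-06 / 2.48559e-05 ≈ 0.2384

0.2384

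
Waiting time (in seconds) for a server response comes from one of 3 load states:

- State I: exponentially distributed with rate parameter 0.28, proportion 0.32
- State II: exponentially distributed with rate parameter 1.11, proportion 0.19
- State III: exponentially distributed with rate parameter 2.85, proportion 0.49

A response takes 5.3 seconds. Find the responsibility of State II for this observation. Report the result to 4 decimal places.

The responsibility of component k is π_k f_k(x) divided by Σ_j π_j f_j(x).
Component likelihoods at x = 5.3 seconds:
  f_I = 0.0634841
  f_II = 0.00309292
  f_III = 7.84922e-07
Weight by the priors:
  π_I·f_I = 0.32 × 0.0634841 = 0.0203149
  π_II·f_II = 0.19 × 0.00309292 = 0.000587655
  π_III·f_III = 0.49 × 7.84922e-07 = 3.84612e-07
Denominator: 0.0203149 + 0.000587655 + 3.84612e-07 = 0.020903
Responsibility of State II: 0.000587655 / 0.020903 ≈ 0.0281

0.0281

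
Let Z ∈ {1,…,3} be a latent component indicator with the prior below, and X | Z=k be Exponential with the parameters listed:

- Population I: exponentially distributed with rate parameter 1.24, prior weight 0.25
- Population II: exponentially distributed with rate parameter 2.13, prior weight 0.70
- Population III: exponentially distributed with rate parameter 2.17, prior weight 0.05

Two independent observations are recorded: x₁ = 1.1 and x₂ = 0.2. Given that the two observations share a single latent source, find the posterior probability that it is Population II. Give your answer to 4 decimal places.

0.6871

P(component k | x) = w_k·f_k(x) / marginal(x), where marginal(x) = Σ_j w_j·f_j(x).
Since both observations come from the same component, the likelihood for component k is f_k(x₁)·f_k(x₂).
  f_I = [0.316989] × [0.967646] = 0.306733
  f_II = [0.204563] × [1.39114] = 0.284576
  f_III = [0.199434] × [1.40597] = 0.280398
Prior × likelihood for each component:
  w_I·f_I = 0.25 × 0.306733 = 0.0766833
  w_II·f_II = 0.70 × 0.284576 = 0.199203
  w_III·f_III = 0.05 × 0.280398 = 0.0140199
Marginal: 0.0766833 + 0.199203 + 0.0140199 = 0.289906
P(Population II | x₁,x₂) ≈ 0.6871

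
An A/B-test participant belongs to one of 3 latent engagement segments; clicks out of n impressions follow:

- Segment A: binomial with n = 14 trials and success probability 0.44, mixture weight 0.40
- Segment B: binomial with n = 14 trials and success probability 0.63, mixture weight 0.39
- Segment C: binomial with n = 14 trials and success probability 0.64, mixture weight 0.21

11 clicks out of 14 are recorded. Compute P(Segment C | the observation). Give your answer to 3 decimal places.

0.356

Posterior ∝ prior × likelihood, so P(k | x) ∝ π_k f_k(x); normalise over all components.
Evaluate each component's likelihood at the observed value:
  L_A = 0.00764971
  L_B = 0.114407
  L_C = 0.125311
Unnormalised posteriors:
  π_A·L_A = 0.40 × 0.00764971 = 0.00305988
  π_B·L_B = 0.39 × 0.114407 = 0.0446187
  π_C·L_C = 0.21 × 0.125311 = 0.0263153
Marginal: 0.00305988 + 0.0446187 + 0.0263153 = 0.0739939
P(Segment C | x) ≈ 0.356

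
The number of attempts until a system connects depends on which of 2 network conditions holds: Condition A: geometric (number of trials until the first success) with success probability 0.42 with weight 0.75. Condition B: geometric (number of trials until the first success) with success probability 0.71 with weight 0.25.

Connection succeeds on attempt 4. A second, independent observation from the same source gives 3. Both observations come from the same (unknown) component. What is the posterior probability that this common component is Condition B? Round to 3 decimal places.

0.029

P(component k | x) = π_k·f_k(x) / marginal(x), where marginal(x) = Σ_j π_j·f_j(x).
Since both observations come from the same component, the likelihood for component k is f_k(x₁)·f_k(x₂).
  f_A = [0.42·(1−0.42)^3 = 0.42·0.195112 = 0.081947] × [0.141288] = 0.0115781
  f_B = [0.71·(1−0.71)^3 = 0.71·0.024389 = 0.0173162] × [0.059711] = 0.00103397
Prior × likelihood for each component:
  π_A·f_A = 0.75 × 0.0115781 = 0.0086836
  π_B·f_B = 0.25 × 0.00103397 = 0.000258492
Normaliser: 0.0086836 + 0.000258492 = 0.00894209
P(Condition B | data) ≈ 0.029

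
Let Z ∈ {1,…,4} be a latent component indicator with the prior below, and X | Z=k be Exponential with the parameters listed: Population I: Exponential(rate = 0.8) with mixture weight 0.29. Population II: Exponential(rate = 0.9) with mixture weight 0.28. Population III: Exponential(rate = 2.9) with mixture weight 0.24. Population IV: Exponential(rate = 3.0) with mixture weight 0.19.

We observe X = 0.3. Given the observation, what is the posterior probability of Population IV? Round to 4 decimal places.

By Bayes' theorem, P(k | x) = w_k f_k(x) / Σ_j w_j f_j(x).
Evaluate each component's likelihood at the observed value:
  L_I = 0.8·e^(−0.8·0.3) = 0.8·e^(−0.2400) = 0.629302
  L_II = 0.9·e^(−0.9·0.3) = 0.9·e^(−0.2700) = 0.687042
  L_III = 2.9·e^(−2.9·0.3) = 2.9·e^(−0.8700) = 1.21496
  L_IV = 3.0·e^(−3.0·0.3) = 3.0·e^(−0.9000) = 1.21971
Prior × likelihood for each component:
  w_I·L_I = 0.29 × 0.629302 = 0.182498
  w_II·L_II = 0.28 × 0.687042 = 0.192372
  w_III·L_III = 0.24 × 1.21496 = 0.29159
  w_IV·L_IV = 0.19 × 1.21971 = 0.231745
Normaliser: 0.182498 + 0.192372 + 0.29159 + 0.231745 = 0.898204
P(Population IV | x) = 0.231745 / 0.898204 ≈ 0.2580

0.2580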